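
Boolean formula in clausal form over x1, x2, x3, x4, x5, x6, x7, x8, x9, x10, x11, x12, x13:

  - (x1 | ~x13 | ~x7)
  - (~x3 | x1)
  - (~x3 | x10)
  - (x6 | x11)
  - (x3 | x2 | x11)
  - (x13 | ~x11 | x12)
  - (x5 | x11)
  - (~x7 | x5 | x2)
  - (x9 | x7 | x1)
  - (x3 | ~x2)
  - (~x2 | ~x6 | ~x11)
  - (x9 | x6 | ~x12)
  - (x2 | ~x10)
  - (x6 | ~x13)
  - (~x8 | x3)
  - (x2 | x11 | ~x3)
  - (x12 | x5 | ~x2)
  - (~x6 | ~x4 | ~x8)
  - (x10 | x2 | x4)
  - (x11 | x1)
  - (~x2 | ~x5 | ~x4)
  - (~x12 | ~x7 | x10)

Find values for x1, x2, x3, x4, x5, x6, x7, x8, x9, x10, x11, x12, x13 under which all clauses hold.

x1 = True, x2 = True, x3 = True, x4 = False, x5 = True, x6 = True, x7 = True, x8 = True, x9 = True, x10 = True, x11 = False, x12 = True, x13 = False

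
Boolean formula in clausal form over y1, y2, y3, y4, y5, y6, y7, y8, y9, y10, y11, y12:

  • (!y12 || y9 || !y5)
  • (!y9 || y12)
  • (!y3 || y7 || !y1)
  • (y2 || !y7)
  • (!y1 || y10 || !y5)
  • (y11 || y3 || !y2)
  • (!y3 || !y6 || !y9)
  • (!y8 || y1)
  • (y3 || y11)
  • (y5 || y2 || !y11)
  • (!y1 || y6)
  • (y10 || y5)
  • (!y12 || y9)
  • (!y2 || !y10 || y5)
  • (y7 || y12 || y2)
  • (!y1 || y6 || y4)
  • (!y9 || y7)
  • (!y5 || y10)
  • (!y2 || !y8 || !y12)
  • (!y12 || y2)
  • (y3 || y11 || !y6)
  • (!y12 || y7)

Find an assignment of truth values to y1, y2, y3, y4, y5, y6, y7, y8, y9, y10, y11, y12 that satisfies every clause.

y1 = F  y2 = T  y3 = T  y4 = T  y5 = T  y6 = F  y7 = F  y8 = F  y9 = F  y10 = T  y11 = F  y12 = F

y4 occurs only positively in the remaining clauses — set y4 = True.
Pure literal: y8 appears only negated; assign y8 = False.
Set y1 = False and propagate.
The remaining clauses are satisfied by y2 = True, y3 = True, y5 = True, y6 = False, y7 = False, y9 = False, y10 = True, y11 = False, y12 = False.
Check each clause:
  1. (!y5 || y9 || !y12) — !y12 is true.
  2. (y12 || !y9) — !y9 is true.
  3. (y7 || !y3 || !y1) — !y1 is true.
  4. (!y7 || y2) — !y7 is true.
  5. (y10 || !y5 || !y1) — y10 is true.
  6. (y11 || y3 || !y2) — y3 is true.
  7. (!y6 || !y9 || !y3) — !y6 is true.
  8. (!y8 || y1) — !y8 is true.
  9. (y11 || y3) — y3 is true.
  10. (y5 || !y11 || y2) — y2 is true.
  11. (!y1 || y6) — !y1 is true.
  12. (y10 || y5) — y10 is true.
  13. (!y12 || y9) — !y12 is true.
  14. (!y2 || y5 || !y10) — y5 is true.
  15. (y12 || y2 || y7) — y2 is true.
  16. (!y1 || y4 || y6) — y4 is true.
  17. (!y9 || y7) — !y9 is true.
  18. (y10 || !y5) — y10 is true.
  19. (!y8 || !y2 || !y12) — !y8 is true.
  20. (!y12 || y2) — y2 is true.
  21. (y11 || !y6 || y3) — !y6 is true.
  22. (y7 || !y12) — !y12 is true.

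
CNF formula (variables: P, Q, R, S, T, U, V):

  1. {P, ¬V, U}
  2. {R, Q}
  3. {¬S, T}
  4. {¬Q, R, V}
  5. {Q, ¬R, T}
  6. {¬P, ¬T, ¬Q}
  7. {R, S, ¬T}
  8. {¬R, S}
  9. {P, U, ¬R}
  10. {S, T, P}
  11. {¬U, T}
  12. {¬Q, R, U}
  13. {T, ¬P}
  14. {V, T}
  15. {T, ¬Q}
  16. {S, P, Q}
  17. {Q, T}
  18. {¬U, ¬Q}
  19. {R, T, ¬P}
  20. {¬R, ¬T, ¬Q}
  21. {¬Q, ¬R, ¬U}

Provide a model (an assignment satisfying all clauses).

Branch on P: take P = False.
Branch on Q: take Q = False.
  then R is forced to True.
  then T is forced to True.
  then S is forced to True.
  then U is forced to True.
V is now unconstrained; take V = False.

P=F, Q=F, R=T, S=T, T=T, U=T, V=F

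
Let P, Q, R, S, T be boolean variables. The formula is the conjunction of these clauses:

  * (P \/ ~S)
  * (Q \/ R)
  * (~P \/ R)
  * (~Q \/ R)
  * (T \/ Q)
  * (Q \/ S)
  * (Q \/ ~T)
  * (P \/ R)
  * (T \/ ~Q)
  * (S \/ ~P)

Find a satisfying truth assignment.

P=T, Q=T, R=T, S=T, T=T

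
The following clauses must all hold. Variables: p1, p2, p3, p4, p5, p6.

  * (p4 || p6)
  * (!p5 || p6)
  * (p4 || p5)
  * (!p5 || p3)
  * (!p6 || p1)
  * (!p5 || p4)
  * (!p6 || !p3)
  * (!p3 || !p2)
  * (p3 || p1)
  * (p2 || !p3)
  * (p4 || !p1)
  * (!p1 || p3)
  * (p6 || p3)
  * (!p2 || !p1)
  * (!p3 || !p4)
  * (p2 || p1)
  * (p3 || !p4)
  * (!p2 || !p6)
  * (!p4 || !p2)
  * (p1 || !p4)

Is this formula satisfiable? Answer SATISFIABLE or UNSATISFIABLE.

p3 = True:
  propagation gives p6=False, p4=True; an empty clause results — contradiction.
p3 = False:
  propagation gives p5=False, p4=True; an empty clause results — contradiction.
Every branch closes, so no satisfying assignment exists.

UNSATISFIABLE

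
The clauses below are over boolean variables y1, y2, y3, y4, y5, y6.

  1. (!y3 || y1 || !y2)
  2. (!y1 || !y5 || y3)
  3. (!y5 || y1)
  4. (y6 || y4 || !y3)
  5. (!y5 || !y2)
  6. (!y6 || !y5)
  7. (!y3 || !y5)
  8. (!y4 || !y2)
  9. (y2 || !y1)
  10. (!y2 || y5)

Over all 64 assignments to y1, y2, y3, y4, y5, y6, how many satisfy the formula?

7

Satisfying assignments:
  y1=F y2=F y3=F y4=F y5=F y6=F
  y1=F y2=F y3=F y4=F y5=F y6=T
  y1=F y2=F y3=F y4=T y5=F y6=F
  y1=F y2=F y3=F y4=T y5=F y6=T
  y1=F y2=F y3=T y4=F y5=F y6=T
  y1=F y2=F y3=T y4=T y5=F y6=F
  y1=F y2=F y3=T y4=T y5=F y6=T
That's 7 in total.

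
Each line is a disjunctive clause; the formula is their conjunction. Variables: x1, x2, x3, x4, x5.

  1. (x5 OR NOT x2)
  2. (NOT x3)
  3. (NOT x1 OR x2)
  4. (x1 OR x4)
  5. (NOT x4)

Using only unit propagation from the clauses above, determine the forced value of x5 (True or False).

True

(NOT x3) stands alone — x3 = False.
Unit clause (NOT x4) sets x4 = False.
(x4 OR x1): since x4 = False, the clause reduces to (x1). x1 = True.
(x2 OR NOT x1): since x1 = True, the clause reduces to (x2). x2 = True.
From (x5 OR NOT x2) and x2 = True: x5 = True.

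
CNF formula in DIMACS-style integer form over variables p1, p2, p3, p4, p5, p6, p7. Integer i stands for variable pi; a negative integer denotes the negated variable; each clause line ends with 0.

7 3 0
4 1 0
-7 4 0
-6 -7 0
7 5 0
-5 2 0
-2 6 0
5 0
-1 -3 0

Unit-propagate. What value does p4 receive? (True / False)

Unit clause (p5) sets p5 = True.
From (¬p5 ∨ p2) and p5 = True: p2 = True.
(p6 ∨ ¬p2): since p2 = True, the clause reduces to (p6). p6 = True.
(¬p7 ∨ ¬p6): since p6 = True, the clause reduces to (¬p7). p7 = False.
(p7 ∨ p3): since p7 = False, the clause reduces to (p3). p3 = True.
In (¬p3 ∨ ¬p1), ¬p3 is now false; ¬p1 must hold, so p1 = False.
(p1 ∨ p4): since p1 = False, the clause reduces to (p4). p4 = True.

True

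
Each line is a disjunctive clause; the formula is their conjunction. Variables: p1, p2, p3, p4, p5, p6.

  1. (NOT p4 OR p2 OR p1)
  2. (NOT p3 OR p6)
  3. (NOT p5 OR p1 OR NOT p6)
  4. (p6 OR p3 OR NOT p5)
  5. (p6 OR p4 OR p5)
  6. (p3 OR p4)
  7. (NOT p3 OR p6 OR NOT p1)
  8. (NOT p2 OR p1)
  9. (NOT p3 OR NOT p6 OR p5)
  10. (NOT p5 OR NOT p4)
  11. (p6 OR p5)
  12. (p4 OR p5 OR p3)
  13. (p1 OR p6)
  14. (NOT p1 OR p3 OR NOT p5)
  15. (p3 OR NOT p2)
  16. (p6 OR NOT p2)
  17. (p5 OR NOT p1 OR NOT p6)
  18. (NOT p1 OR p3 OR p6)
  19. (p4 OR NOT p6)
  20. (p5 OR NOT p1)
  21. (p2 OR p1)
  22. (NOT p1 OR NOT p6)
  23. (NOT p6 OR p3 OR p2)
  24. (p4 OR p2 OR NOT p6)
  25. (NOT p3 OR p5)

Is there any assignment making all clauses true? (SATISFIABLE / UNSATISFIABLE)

UNSATISFIABLE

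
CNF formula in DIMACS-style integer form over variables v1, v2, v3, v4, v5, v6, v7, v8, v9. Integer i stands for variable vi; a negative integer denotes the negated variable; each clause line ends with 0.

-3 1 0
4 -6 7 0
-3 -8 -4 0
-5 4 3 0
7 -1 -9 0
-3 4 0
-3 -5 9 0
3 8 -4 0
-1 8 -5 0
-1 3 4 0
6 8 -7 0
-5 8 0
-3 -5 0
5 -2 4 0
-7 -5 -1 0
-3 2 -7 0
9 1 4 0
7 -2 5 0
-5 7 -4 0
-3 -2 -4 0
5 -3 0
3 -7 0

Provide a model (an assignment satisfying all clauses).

v1=False, v2=False, v3=False, v4=False, v5=False, v6=False, v7=False, v8=False, v9=True

Branch on v1: take v1 = False.
  then v3 is forced to False.
  then v7 is forced to False.
For the remaining variables, v2 = False, v4 = False, v5 = False, v6 = False, v8 = False, v9 = True works.
Check each clause:
  1. (~v3 | v1) — ~v3 is true.
  2. (v4 | v7 | ~v6) — ~v6 is true.
  3. (~v4 | ~v3 | ~v8) — ~v8 is true.
  4. (v4 | v3 | ~v5) — ~v5 is true.
  5. (~v9 | v7 | ~v1) — ~v1 is true.
  6. (v4 | ~v3) — ~v3 is true.
  7. (~v3 | v9 | ~v5) — v9 is true.
  8. (v8 | v3 | ~v4) — ~v4 is true.
  9. (~v5 | v8 | ~v1) — ~v5 is true.
  10. (v4 | ~v1 | v3) — ~v1 is true.
  11. (~v7 | v6 | v8) — ~v7 is true.
  12. (v8 | ~v5) — ~v5 is true.
  13. (~v3 | ~v5) — ~v5 is true.
  14. (v4 | v5 | ~v2) — ~v2 is true.
  15. (~v7 | ~v5 | ~v1) — ~v7 is true.
  16. (v2 | ~v3 | ~v7) — ~v7 is true.
  17. (v1 | v9 | v4) — v9 is true.
  18. (~v2 | v7 | v5) — ~v2 is true.
  19. (~v5 | v7 | ~v4) — ~v5 is true.
  20. (~v3 | ~v2 | ~v4) — ~v4 is true.
  21. (~v3 | v5) — ~v3 is true.
  22. (~v7 | v3) — ~v7 is true.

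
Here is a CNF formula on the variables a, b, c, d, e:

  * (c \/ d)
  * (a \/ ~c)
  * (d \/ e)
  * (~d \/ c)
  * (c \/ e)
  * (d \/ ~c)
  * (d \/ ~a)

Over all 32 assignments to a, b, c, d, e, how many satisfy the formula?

4

The models are:
  a=1 b=0 c=1 d=1 e=0
  a=1 b=0 c=1 d=1 e=1
  a=1 b=1 c=1 d=1 e=0
  a=1 b=1 c=1 d=1 e=1
That's 4 in total.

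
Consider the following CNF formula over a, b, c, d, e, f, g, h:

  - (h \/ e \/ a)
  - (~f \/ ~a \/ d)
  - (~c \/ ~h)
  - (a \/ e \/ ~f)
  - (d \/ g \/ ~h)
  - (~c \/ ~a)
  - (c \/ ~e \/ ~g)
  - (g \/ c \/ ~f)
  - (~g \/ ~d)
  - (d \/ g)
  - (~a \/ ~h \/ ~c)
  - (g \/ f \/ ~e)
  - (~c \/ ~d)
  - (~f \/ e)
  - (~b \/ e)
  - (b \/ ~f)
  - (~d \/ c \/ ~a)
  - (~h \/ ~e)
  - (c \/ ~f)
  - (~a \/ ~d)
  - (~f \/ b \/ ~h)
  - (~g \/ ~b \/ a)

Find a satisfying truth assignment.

a = 0  b = 0  c = 0  d = 1  e = 0  f = 0  g = 0  h = 1

Branch on a: take a = False.
Branch on b: take b = False.
  then f is forced to False.
Branch on c: take c = False.
For the remaining variables, d = True, e = False, g = False, h = True works.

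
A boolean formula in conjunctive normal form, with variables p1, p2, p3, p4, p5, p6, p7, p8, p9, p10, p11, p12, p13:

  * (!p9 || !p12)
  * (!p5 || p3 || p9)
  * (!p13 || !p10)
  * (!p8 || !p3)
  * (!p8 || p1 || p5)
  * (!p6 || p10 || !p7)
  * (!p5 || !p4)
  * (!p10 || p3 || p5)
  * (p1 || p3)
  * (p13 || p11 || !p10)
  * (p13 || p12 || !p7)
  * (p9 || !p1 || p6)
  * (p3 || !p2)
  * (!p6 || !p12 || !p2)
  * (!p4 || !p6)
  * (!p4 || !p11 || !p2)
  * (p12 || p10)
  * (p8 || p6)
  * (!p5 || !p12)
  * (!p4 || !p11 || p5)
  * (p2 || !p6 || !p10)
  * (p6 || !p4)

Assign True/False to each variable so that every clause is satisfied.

p4 occurs only negated in the remaining clauses — set p4 = False.
Pure literal: p7 appears only negated; assign p7 = False.
Try p1 = False.
  then p3 is forced to True.
  then p8 is forced to False.
  then p6 is forced to True.
Try p2 = False.
  then p10 is forced to False.
  then p12 is forced to True.
  then p9 is forced to False.
  then p5 is forced to False.
p11, p13 are now unconstrained; take p11 = False, p13 = True.
Every clause has at least one true literal under this assignment.
Check each clause:
  1. (!p12 || !p9) — !p9 is true.
  2. (p3 || !p5 || p9) — p3 is true.
  3. (!p10 || !p13) — !p10 is true.
  4. (!p3 || !p8) — !p8 is true.
  5. (p5 || p1 || !p8) — !p8 is true.
  6. (p10 || !p7 || !p6) — !p7 is true.
  7. (!p5 || !p4) — !p5 is true.
  8. (!p10 || p3 || p5) — p3 is true.
  9. (p1 || p3) — p3 is true.
  10. (p13 || !p10 || p11) — p13 is true.
  11. (!p7 || p12 || p13) — !p7 is true.
  12. (p6 || p9 || !p1) — p6 is true.
  13. (p3 || !p2) — p3 is true.
  14. (!p2 || !p12 || !p6) — !p2 is true.
  15. (!p6 || !p4) — !p4 is true.
  16. (!p11 || !p4 || !p2) — !p4 is true.
  17. (p12 || p10) — p12 is true.
  18. (p6 || p8) — p6 is true.
  19. (!p5 || !p12) — !p5 is true.
  20. (!p11 || p5 || !p4) — !p4 is true.
  21. (p2 || !p6 || !p10) — !p10 is true.
  22. (p6 || !p4) — !p4 is true.

p1 = F  p2 = F  p3 = T  p4 = F  p5 = F  p6 = T  p7 = F  p8 = F  p9 = F  p10 = F  p11 = F  p12 = T  p13 = T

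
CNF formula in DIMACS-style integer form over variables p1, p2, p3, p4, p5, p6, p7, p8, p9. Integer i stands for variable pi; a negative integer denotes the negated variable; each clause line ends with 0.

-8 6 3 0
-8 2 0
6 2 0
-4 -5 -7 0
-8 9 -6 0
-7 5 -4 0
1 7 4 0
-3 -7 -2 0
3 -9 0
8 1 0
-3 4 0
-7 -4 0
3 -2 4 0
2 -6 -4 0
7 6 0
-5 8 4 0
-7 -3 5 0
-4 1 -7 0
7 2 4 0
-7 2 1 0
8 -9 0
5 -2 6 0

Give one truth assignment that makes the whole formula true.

p1=True, p2=True, p3=True, p4=True, p5=True, p6=True, p7=False, p8=False, p9=False

Check each clause:
  1. {p6, ¬p8, p3} — ¬p8 is true.
  2. {¬p8, p2} — ¬p8 is true.
  3. {p2, p6} — p2 is true.
  4. {¬p5, ¬p4, ¬p7} — ¬p7 is true.
  5. {¬p8, p9, ¬p6} — ¬p8 is true.
  6. {¬p7, ¬p4, p5} — ¬p7 is true.
  7. {p7, p4, p1} — p1 is true.
  8. {¬p7, ¬p3, ¬p2} — ¬p7 is true.
  9. {p3, ¬p9} — p3 is true.
  10. {p1, p8} — p1 is true.
  11. {¬p3, p4} — p4 is true.
  12. {¬p7, ¬p4} — ¬p7 is true.
  13. {¬p2, p4, p3} — p3 is true.
  14. {p2, ¬p6, ¬p4} — p2 is true.
  15. {p6, p7} — p6 is true.
  16. {¬p5, p8, p4} — p4 is true.
  17. {¬p3, ¬p7, p5} — ¬p7 is true.
  18. {¬p4, ¬p7, p1} — ¬p7 is true.
  19. {p4, p2, p7} — p2 is true.
  20. {p1, ¬p7, p2} — ¬p7 is true.
  21. {p8, ¬p9} — ¬p9 is true.
  22. {p5, p6, ¬p2} — p5 is true.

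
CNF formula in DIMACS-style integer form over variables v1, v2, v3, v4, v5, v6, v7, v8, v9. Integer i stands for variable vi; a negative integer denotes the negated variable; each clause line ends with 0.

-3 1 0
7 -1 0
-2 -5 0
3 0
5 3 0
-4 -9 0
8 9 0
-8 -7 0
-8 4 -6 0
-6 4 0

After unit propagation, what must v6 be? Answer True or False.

False

Unit clause (v3) sets v3 = True.
In (v1 | ~v3), ~v3 is now false; v1 must hold, so v1 = True.
(v7 | ~v1) with v1 = True leaves only v7, so v7 = True.
From (~v7 | ~v8) and v7 = True: v8 = False.
In (v9 | v8), v8 is now false; v9 must hold, so v9 = True.
In (~v9 | ~v4), ~v9 is now false; ~v4 must hold, so v4 = False.
In (v4 | ~v6), v4 is now false; ~v6 must hold, so v6 = False.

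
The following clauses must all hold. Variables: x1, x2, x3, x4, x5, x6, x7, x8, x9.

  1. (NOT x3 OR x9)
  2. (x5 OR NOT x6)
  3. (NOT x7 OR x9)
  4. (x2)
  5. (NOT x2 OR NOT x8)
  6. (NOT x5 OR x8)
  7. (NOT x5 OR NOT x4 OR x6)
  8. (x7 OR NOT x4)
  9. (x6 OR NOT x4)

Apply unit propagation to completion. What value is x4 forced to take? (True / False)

False

Unit clause (x2) sets x2 = True.
From (NOT x2 OR NOT x8) and x2 = True: x8 = False.
From (NOT x5 OR x8) and x8 = False: x5 = False.
From (x5 OR NOT x6) and x5 = False: x6 = False.
(NOT x4 OR x6): since x6 = False, the clause reduces to (NOT x4). x4 = False.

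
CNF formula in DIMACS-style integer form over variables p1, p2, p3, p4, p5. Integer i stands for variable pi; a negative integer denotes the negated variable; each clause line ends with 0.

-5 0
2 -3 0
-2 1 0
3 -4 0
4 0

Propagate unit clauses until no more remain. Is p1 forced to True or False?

True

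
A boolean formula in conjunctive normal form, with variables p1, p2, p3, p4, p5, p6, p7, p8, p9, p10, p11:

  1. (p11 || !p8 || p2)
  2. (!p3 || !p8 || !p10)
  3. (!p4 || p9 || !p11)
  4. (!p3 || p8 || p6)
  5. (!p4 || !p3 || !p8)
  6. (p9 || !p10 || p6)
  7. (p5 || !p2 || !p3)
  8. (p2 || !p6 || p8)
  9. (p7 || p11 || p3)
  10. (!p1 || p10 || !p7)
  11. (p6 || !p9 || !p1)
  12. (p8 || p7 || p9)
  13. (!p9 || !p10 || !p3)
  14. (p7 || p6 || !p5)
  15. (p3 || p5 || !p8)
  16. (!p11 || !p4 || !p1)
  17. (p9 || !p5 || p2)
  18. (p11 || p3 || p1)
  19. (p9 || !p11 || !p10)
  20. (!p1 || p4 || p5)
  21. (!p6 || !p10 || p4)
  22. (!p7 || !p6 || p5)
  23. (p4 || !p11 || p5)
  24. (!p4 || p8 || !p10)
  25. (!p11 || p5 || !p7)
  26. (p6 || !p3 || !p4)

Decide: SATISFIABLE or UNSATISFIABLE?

SATISFIABLE

Branch on p1: take p1 = False.
The remaining clauses are satisfied by p2 = True, p3 = True, p4 = False, p5 = True, p6 = True, p7 = False, p8 = True, p9 = True, p10 = False, p11 = False.
Every clause has at least one true literal under this assignment.
So p1 = False, p2 = True, p3 = True, p4 = False, p5 = True, p6 = True, p7 = False, p8 = True, p9 = True, p10 = False, p11 = False is a satisfying assignment.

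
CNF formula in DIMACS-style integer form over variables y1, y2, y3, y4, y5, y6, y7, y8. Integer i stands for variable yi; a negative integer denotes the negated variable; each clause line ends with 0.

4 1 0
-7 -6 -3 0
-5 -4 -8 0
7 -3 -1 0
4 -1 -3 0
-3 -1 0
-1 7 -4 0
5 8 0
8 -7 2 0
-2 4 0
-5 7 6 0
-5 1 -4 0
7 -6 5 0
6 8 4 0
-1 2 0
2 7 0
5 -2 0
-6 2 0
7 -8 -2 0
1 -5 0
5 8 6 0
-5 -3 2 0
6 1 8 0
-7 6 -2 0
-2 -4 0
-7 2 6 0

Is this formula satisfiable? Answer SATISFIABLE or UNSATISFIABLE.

y2 = True:
  propagation gives y4=True; an empty clause results — contradiction.
y2 = False:
  propagation gives y1=False, y4=True, y5=False, y8=True; an empty clause results — contradiction.
Every branch closes, so no satisfying assignment exists.

UNSATISFIABLE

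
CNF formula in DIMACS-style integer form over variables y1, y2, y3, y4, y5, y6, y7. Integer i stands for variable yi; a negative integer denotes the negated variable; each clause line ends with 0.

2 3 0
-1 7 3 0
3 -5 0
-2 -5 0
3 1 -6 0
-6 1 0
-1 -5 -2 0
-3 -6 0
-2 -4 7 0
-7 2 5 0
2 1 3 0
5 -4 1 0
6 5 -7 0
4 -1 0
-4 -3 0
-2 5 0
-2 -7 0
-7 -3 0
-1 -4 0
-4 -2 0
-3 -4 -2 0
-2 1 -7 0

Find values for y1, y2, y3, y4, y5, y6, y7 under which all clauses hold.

y1=0, y2=0, y3=1, y4=0, y5=0, y6=0, y7=0

Try y1 = False.
  then y6 is forced to False.
Branch on y2: take y2 = False.
  then y3 is forced to True.
  then y4 is forced to False.
  then y7 is forced to False.
y5 is now unconstrained; take y5 = False.
Every clause has at least one true literal under this assignment.
Check each clause:
  1. (y2 OR y3) — y3 is true.
  2. (y7 OR NOT y1 OR y3) — y3 is true.
  3. (NOT y5 OR y3) — y3 is true.
  4. (NOT y2 OR NOT y5) — NOT y5 is true.
  5. (NOT y6 OR y1 OR y3) — NOT y6 is true.
  6. (y1 OR NOT y6) — NOT y6 is true.
  7. (NOT y2 OR NOT y1 OR NOT y5) — NOT y5 is true.
  8. (NOT y6 OR NOT y3) — NOT y6 is true.
  9. (y7 OR NOT y2 OR NOT y4) — NOT y4 is true.
  10. (y5 OR y2 OR NOT y7) — NOT y7 is true.
  11. (y3 OR y2 OR y1) — y3 is true.
  12. (NOT y4 OR y5 OR y1) — NOT y4 is true.
  13. (y5 OR y6 OR NOT y7) — NOT y7 is true.
  14. (NOT y1 OR y4) — NOT y1 is true.
  15. (NOT y3 OR NOT y4) — NOT y4 is true.
  16. (NOT y2 OR y5) — NOT y2 is true.
  17. (NOT y7 OR NOT y2) — NOT y7 is true.
  18. (NOT y3 OR NOT y7) — NOT y7 is true.
  19. (NOT y1 OR NOT y4) — NOT y4 is true.
  20. (NOT y4 OR NOT y2) — NOT y4 is true.
  21. (NOT y2 OR NOT y4 OR NOT y3) — NOT y4 is true.
  22. (NOT y7 OR NOT y2 OR y1) — NOT y7 is true.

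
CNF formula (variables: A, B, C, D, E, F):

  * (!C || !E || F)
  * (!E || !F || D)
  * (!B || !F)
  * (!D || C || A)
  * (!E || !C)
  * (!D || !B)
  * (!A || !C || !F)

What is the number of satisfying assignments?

Split on C, then F.
  C=1, F=1: remaining (A,B,D,E) ∈ {(0,0,0,0); (0,0,1,0)} — 2.
  C=1, F=0: A free; 3 ways for (B,D,E) × 2^1 = 6.
  C=0, F=1: remaining (A,B,D,E) ∈ {(0,0,0,0); (1,0,0,0); (1,0,1,0); (1,0,1,1)} — 4.
  C=0, F=0: E free; 5 ways for (A,B,D) × 2^1 = 10.
Total: 2 + 6 + 4 + 10 = 22.

22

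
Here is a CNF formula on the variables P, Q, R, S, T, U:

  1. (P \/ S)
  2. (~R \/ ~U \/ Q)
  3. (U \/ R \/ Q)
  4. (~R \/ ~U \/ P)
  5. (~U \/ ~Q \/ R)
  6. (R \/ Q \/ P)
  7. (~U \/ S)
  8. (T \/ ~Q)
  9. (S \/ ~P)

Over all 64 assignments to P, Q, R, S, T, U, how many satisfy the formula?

Split on Q, then R.
  Q=1, R=1: remaining (P,S,T,U) ∈ {(0,1,1,0); (1,1,1,0); (1,1,1,1)} — 3.
  Q=1, R=0: remaining (P,S,T,U) ∈ {(0,1,1,0); (1,1,1,0)} — 2.
  Q=0, R=1: remaining (P,S,T,U) ∈ {(0,1,0,0); (0,1,1,0); (1,1,0,0); (1,1,1,0)} — 4.
  Q=0, R=0: remaining (P,S,T,U) ∈ {(1,1,0,1); (1,1,1,1)} — 2.
Total: 3 + 2 + 4 + 2 = 11.

11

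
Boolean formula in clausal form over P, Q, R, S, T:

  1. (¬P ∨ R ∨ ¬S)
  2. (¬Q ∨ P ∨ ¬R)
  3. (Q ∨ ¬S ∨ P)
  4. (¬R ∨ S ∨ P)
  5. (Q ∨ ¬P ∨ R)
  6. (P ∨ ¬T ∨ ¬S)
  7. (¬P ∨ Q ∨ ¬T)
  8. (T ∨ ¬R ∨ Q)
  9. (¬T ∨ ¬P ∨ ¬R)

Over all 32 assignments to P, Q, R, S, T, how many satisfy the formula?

Split on P, then R.
  P=T, R=T: remaining (Q,S,T) ∈ {(T,F,F); (T,T,F)} — 2.
  P=T, R=F: remaining (Q,S,T) ∈ {(T,F,F); (T,F,T)} — 2.
  P=F, R=T: a clause becomes empty — 0.
  P=F, R=F: 5 of the 8 assignments to (Q,S,T) work.
Total: 2 + 2 + 0 + 5 = 9.

9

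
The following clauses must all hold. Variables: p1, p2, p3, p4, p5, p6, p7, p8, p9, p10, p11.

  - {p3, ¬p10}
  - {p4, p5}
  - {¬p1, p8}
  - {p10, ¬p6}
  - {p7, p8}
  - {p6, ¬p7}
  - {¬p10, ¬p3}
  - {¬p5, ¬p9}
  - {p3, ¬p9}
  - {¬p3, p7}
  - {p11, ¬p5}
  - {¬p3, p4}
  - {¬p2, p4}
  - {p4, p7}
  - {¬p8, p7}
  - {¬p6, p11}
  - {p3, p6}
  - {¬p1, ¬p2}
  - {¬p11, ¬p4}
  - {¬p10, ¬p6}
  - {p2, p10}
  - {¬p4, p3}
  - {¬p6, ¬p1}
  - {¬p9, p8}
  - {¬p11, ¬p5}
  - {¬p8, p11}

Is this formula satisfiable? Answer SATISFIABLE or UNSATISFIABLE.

UNSATISFIABLE

p3 = True:
  propagation gives p10=False, p6=False, p7=False; an empty clause results — contradiction.
p3 = False:
  propagation gives p10=False, p6=False; an empty clause results — contradiction.
Every branch closes, so no satisfying assignment exists.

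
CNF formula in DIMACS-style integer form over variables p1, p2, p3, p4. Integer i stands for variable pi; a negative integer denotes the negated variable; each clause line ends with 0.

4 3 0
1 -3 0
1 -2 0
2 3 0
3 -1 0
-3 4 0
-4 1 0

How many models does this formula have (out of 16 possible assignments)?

The models are:
  p1=T p2=F p3=T p4=T
  p1=T p2=T p3=T p4=T
That's 2 in total.

2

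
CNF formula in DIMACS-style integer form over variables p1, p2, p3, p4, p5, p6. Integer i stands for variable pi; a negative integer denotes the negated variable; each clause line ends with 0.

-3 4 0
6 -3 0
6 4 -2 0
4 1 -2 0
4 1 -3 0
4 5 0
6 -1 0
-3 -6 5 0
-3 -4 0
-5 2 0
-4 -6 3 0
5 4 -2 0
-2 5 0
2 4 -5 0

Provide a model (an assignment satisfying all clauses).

Set p1 = False and propagate.
Branch on p2: take p2 = True.
  then p4 is forced to True.
  then p3 is forced to False.
  then p6 is forced to False.
  then p5 is forced to True.
Every clause has at least one true literal under this assignment.

p1=False  p2=True  p3=False  p4=True  p5=True  p6=False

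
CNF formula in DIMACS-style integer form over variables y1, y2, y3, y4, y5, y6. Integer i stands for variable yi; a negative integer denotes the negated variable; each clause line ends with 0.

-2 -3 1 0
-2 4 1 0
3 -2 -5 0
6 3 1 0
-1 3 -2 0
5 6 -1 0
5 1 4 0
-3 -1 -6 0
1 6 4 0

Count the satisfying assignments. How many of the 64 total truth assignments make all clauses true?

19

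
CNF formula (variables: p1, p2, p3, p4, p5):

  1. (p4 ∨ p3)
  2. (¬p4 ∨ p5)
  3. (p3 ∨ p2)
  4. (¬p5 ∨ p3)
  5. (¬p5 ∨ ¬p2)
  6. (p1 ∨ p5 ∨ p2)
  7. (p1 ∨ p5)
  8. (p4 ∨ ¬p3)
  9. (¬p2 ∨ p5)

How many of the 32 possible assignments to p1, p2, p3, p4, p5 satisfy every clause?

The models are:
  p1=0 p2=0 p3=1 p4=1 p5=1
  p1=1 p2=0 p3=1 p4=1 p5=1
That's 2 in total.

2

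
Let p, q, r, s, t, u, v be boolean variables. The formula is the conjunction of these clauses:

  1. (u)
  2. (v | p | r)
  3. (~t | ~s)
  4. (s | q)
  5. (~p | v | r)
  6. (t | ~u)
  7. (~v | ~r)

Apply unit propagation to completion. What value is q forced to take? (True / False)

True

(u) is a unit clause: u = True.
In (~u | t), ~u is now false; t must hold, so t = True.
In (~s | ~t), ~t is now false; ~s must hold, so s = False.
In (s | q), s is now false; q must hold, so q = True.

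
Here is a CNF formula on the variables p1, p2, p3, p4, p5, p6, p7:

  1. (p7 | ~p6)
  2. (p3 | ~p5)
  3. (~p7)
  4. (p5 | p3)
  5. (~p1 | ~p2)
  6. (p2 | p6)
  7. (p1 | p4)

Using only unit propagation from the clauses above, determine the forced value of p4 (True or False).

True

(~p7) is a unit clause: p7 = False.
In (~p6 | p7), p7 is now false; ~p6 must hold, so p6 = False.
In (p2 | p6), p6 is now false; p2 must hold, so p2 = True.
(~p1 | ~p2) with p2 = True leaves only ~p1, so p1 = False.
From (p1 | p4) and p1 = False: p4 = True.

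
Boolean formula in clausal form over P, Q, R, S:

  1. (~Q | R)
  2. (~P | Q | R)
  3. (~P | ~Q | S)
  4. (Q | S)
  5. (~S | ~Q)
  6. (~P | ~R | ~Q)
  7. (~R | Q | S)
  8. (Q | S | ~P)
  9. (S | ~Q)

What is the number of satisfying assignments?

3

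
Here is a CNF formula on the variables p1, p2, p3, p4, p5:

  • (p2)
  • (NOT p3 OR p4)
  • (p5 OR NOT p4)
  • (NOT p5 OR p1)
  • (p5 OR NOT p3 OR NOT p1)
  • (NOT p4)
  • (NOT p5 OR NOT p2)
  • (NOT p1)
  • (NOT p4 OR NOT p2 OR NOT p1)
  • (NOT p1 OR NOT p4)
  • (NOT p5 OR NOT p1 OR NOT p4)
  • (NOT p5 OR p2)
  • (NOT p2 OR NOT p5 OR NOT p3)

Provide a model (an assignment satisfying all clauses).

The clause (p2) is unit: p2 must be True.
(NOT p4) is a unit clause, so p4 = False.
(NOT p3) is a unit clause, so p3 = False.
Unit propagation: (NOT p5) forces p5 = False.
The clause (NOT p1) is unit: p1 must be False.

p1 = False, p2 = True, p3 = False, p4 = False, p5 = False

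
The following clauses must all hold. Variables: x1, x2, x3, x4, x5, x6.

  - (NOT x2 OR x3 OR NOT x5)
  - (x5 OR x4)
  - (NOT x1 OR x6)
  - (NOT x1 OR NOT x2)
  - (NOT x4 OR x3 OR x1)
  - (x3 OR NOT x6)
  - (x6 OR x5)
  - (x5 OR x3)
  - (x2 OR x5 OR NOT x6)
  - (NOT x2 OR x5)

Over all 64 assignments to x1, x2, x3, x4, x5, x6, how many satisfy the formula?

11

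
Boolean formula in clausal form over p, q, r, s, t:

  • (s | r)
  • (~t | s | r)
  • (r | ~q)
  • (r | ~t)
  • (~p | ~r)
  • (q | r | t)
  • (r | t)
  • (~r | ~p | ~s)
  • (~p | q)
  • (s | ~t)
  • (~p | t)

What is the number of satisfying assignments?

6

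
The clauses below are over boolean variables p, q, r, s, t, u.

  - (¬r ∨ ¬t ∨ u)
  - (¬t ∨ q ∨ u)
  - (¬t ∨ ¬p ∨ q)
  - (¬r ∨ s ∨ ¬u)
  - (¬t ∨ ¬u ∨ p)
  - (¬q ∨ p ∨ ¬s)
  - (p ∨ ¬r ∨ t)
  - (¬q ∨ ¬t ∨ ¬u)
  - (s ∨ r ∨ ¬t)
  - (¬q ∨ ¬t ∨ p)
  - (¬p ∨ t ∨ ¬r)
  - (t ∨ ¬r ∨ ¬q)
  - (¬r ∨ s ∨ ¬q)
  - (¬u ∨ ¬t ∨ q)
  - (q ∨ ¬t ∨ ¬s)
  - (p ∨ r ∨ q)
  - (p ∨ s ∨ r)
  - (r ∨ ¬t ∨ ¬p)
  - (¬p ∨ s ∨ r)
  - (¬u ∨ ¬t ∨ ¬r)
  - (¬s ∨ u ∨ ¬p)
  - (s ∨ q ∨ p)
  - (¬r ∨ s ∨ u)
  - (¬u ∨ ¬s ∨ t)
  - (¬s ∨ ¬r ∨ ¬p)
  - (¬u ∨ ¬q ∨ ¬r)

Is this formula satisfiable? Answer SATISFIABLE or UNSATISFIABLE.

UNSATISFIABLE

r = True:
  t = True:
    propagation gives u=True; an empty clause results — contradiction.
  t = False:
    propagation gives p=True; an empty clause results — contradiction.
r = False:
  p = True:
    propagation gives t=False, s=True, u=True; an empty clause results — contradiction.
  p = False:
    propagation gives q=True, s=False; an empty clause results — contradiction.
Every branch closes, so no satisfying assignment exists.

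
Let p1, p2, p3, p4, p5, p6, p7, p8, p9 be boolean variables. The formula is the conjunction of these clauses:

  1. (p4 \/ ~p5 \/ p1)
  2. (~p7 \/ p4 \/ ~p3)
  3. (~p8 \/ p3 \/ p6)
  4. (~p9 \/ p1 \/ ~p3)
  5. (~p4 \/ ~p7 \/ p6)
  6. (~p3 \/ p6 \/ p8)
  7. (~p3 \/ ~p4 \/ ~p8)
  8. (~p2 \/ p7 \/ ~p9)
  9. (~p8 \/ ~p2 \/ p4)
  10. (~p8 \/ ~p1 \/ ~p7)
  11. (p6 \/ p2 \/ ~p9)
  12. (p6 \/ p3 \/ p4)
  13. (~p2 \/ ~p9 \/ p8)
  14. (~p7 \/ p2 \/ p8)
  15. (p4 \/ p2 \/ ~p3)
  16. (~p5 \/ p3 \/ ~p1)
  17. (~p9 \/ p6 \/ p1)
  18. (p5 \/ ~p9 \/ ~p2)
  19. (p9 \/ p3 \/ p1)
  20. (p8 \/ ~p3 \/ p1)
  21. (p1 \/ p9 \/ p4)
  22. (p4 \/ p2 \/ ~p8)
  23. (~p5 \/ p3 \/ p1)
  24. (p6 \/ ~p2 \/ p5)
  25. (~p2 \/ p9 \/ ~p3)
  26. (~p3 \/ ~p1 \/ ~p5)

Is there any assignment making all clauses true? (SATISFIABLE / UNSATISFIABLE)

SATISFIABLE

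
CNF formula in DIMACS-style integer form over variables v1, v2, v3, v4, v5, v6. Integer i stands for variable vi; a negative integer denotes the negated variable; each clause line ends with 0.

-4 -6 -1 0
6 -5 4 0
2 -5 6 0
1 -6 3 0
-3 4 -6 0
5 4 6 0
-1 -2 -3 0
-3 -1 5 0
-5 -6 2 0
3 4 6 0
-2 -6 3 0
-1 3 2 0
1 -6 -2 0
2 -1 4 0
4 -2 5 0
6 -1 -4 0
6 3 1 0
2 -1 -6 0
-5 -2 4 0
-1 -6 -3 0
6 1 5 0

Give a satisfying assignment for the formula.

Set v1 = False and propagate.
Set v2 = True and propagate.
  then v6 is forced to False.
  then v3 is forced to True.
  then v5 is forced to True.
  then v4 is forced to True.
Every clause has at least one true literal under this assignment.

v1=False  v2=True  v3=True  v4=True  v5=True  v6=False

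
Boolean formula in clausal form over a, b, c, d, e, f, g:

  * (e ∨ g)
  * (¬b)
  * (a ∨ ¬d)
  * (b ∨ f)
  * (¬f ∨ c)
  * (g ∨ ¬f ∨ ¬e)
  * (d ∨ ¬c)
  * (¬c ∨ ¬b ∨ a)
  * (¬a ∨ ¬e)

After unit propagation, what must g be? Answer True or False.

True

(¬b) is a unit clause: b = False.
In (f ∨ b), b is now false; f must hold, so f = True.
In (c ∨ ¬f), ¬f is now false; c must hold, so c = True.
In (¬c ∨ d), ¬c is now false; d must hold, so d = True.
In (a ∨ ¬d), ¬d is now false; a must hold, so a = True.
(¬e ∨ ¬a) with a = True leaves only ¬e, so e = False.
(g ∨ e): since e = False, the clause reduces to (g). g = True.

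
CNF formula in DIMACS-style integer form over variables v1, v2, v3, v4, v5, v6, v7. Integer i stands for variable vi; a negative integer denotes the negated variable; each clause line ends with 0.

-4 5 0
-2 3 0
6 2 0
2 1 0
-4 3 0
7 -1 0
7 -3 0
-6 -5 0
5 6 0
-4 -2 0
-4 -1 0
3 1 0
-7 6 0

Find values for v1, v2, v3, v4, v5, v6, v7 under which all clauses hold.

v4 occurs only negated in the remaining clauses — set v4 = False.
Set v1 = False and propagate.
  then v2 is forced to True.
  then v3 is forced to True.
  then v7 is forced to True.
  then v6 is forced to True.
  then v5 is forced to False.
Every clause has at least one true literal under this assignment.

v1 = False, v2 = True, v3 = True, v4 = False, v5 = False, v6 = True, v7 = True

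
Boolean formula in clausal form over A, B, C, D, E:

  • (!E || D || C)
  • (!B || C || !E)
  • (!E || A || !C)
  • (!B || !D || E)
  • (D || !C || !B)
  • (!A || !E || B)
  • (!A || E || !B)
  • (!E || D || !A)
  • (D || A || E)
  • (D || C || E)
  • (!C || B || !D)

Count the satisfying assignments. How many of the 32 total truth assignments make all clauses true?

Satisfying assignments:
  A=0 B=0 C=0 D=1 E=0
  A=0 B=0 C=0 D=1 E=1
  A=1 B=0 C=0 D=1 E=0
  A=1 B=0 C=1 D=0 E=0
  A=1 B=1 C=1 D=1 E=1
Count: 5.

5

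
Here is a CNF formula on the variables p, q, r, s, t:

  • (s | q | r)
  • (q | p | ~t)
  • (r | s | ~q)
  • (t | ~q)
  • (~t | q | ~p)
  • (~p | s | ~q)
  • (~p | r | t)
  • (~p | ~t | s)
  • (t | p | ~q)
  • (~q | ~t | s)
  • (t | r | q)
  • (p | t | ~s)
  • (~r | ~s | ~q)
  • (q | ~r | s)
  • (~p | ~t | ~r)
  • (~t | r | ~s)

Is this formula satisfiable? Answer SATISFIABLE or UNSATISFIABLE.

Branch on p: take p = True.
For the remaining variables, q = False, r = True, s = True, t = False works.
So p=True, q=False, r=True, s=True, t=False is a satisfying assignment.

SATISFIABLE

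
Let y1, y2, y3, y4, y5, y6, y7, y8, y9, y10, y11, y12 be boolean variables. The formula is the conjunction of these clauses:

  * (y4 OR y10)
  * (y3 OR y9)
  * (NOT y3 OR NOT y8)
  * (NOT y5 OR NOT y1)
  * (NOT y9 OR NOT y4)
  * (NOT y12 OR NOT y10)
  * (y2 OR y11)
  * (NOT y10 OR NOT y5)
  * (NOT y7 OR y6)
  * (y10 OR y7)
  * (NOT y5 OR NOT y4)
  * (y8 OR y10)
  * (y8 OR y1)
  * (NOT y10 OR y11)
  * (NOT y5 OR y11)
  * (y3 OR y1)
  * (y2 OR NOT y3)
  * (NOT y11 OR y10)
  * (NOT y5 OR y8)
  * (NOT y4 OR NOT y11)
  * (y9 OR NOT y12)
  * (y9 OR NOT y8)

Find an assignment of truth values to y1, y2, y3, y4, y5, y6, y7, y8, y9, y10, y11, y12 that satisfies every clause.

y1=True, y2=True, y3=True, y4=False, y5=False, y6=True, y7=False, y8=False, y9=True, y10=True, y11=True, y12=False

y2 occurs only positively in the remaining clauses — set y2 = True.
y5 occurs only negated in the remaining clauses — set y5 = False.
Set y1 = True and propagate.
Branch on y3: take y3 = True.
  then y8 is forced to False.
  then y10 is forced to True.
  then y12 is forced to False.
  then y11 is forced to True.
  then y4 is forced to False.
For the remaining variables, y6 = True, y7 = False, y9 = True works.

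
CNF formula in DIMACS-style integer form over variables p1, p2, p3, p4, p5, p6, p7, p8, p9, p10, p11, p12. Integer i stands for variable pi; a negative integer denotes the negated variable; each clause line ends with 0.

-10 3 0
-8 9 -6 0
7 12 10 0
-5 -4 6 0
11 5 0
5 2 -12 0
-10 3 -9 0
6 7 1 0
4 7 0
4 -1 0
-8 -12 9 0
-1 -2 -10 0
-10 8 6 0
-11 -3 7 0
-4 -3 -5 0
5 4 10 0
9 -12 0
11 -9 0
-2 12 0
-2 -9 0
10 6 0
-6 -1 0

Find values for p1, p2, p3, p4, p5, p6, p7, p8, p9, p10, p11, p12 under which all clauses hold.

p1=False, p2=False, p3=False, p4=False, p5=True, p6=True, p7=True, p8=True, p9=True, p10=False, p11=True, p12=True

Check each clause:
  1. (p3 ∨ ¬p10) — ¬p10 is true.
  2. (¬p8 ∨ p9 ∨ ¬p6) — p9 is true.
  3. (p10 ∨ p12 ∨ p7) — p12 is true.
  4. (¬p5 ∨ p6 ∨ ¬p4) — ¬p4 is true.
  5. (p11 ∨ p5) — p11 is true.
  6. (p5 ∨ ¬p12 ∨ p2) — p5 is true.
  7. (p3 ∨ ¬p9 ∨ ¬p10) — ¬p10 is true.
  8. (p7 ∨ p6 ∨ p1) — p6 is true.
  9. (p7 ∨ p4) — p7 is true.
  10. (¬p1 ∨ p4) — ¬p1 is true.
  11. (p9 ∨ ¬p8 ∨ ¬p12) — p9 is true.
  12. (¬p1 ∨ ¬p2 ∨ ¬p10) — ¬p10 is true.
  13. (p6 ∨ p8 ∨ ¬p10) — p8 is true.
  14. (¬p11 ∨ p7 ∨ ¬p3) — ¬p3 is true.
  15. (¬p3 ∨ ¬p5 ∨ ¬p4) — ¬p4 is true.
  16. (p10 ∨ p5 ∨ p4) — p5 is true.
  17. (p9 ∨ ¬p12) — p9 is true.
  18. (p11 ∨ ¬p9) — p11 is true.
  19. (¬p2 ∨ p12) — p12 is true.
  20. (¬p2 ∨ ¬p9) — ¬p2 is true.
  21. (p6 ∨ p10) — p6 is true.
  22. (¬p6 ∨ ¬p1) — ¬p1 is true.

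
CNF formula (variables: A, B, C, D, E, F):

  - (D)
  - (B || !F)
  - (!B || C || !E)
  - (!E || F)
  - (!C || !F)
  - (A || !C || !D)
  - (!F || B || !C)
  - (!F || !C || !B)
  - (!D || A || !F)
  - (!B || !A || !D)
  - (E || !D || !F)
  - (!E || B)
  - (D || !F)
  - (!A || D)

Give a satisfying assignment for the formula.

A=0, B=1, C=0, D=1, E=0, F=0

Check each clause:
  1. (D) — D is true.
  2. (B || !F) — B is true.
  3. (!B || C || !E) — !E is true.
  4. (F || !E) — !E is true.
  5. (!F || !C) — !F is true.
  6. (!D || !C || A) — !C is true.
  7. (!C || B || !F) — B is true.
  8. (!C || !B || !F) — !F is true.
  9. (A || !D || !F) — !F is true.
  10. (!B || !D || !A) — !A is true.
  11. (!D || E || !F) — !F is true.
  12. (B || !E) — B is true.
  13. (D || !F) — !F is true.
  14. (D || !A) — D is true.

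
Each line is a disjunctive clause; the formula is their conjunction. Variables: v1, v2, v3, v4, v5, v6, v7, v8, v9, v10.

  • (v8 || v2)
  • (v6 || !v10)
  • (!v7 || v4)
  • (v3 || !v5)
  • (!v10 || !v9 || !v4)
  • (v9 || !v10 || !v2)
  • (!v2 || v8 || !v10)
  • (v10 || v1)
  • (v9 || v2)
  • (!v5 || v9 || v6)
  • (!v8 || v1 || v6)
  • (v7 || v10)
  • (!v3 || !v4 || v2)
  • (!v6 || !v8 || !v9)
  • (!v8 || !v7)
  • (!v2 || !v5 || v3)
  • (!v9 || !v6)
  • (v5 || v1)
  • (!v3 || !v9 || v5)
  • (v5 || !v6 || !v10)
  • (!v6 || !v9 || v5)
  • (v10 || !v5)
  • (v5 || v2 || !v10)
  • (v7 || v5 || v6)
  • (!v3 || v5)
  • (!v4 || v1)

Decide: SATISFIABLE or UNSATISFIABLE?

SATISFIABLE

Pure literal: v1 appears only positively; assign v1 = True.
Try v2 = True.
The remaining clauses are satisfied by v3 = False, v4 = True, v5 = False, v6 = False, v7 = True, v8 = False, v9 = True, v10 = False.
So v1=T, v2=T, v3=F, v4=T, v5=F, v6=F, v7=T, v8=F, v9=T, v10=F is a satisfying assignment.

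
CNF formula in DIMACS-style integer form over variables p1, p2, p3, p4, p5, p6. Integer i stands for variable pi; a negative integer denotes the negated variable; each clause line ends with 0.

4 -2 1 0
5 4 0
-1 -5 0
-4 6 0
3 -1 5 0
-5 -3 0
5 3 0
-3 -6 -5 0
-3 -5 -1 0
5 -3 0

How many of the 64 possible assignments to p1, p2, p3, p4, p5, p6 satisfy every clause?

4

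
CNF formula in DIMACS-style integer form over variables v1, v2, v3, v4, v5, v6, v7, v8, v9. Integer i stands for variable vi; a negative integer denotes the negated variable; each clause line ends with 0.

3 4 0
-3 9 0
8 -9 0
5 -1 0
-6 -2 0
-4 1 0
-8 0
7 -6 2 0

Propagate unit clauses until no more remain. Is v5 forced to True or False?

True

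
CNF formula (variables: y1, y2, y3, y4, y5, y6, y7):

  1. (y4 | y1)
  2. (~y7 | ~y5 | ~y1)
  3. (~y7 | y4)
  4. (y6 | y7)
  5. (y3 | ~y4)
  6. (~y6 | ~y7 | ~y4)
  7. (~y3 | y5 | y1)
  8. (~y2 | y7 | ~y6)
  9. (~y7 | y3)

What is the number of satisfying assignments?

Case analysis on y7 and y4:
  y7=1, y4=1: remaining (y1,y2,y3,y5,y6) ∈ {(0,0,1,1,0); (0,1,1,1,0); (1,0,1,0,0); (1,1,1,0,0)} — 4.
  y7=1, y4=0: a clause becomes empty — 0.
  y7=0, y4=1: remaining (y1,y2,y3,y5,y6) ∈ {(0,0,1,1,1); (1,0,1,0,1); (1,0,1,1,1)} — 3.
  y7=0, y4=0: remaining (y1,y2,y3,y5,y6) ∈ {(1,0,0,0,1); (1,0,0,1,1); (1,0,1,0,1); (1,0,1,1,1)} — 4.
Total: 4 + 0 + 3 + 4 = 11.

11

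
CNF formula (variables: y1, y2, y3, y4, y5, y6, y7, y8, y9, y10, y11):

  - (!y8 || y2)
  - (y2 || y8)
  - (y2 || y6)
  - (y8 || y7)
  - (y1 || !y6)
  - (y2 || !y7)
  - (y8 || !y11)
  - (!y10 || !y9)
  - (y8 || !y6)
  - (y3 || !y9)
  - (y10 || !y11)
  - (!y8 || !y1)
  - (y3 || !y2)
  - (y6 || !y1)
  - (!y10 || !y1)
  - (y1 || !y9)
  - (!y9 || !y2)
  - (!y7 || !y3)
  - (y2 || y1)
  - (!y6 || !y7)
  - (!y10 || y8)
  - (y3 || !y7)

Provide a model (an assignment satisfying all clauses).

y1=False, y2=True, y3=True, y4=True, y5=False, y6=False, y7=False, y8=True, y9=False, y10=True, y11=True

Pure literal: y9 appears only negated; assign y9 = False.
Try y1 = False.
  then y6 is forced to False.
  then y2 is forced to True.
  then y3 is forced to True.
  then y7 is forced to False.
  then y8 is forced to True.
Try y10 = True.
y4, y5, y11 are now unconstrained; take y4 = True, y5 = False, y11 = True.
Every clause has at least one true literal under this assignment.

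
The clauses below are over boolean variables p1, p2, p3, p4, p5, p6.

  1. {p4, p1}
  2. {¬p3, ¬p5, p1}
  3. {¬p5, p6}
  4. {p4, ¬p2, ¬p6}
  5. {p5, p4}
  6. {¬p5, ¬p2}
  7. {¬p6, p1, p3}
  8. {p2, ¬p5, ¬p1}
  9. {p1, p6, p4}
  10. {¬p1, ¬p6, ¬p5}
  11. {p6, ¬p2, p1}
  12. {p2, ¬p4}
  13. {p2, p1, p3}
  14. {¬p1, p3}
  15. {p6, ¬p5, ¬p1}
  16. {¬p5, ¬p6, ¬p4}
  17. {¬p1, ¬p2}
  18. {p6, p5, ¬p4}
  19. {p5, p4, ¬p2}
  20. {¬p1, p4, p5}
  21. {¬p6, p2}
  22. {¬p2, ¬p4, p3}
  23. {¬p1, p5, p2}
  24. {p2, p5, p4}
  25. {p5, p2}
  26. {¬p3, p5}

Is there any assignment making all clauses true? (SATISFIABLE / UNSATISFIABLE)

UNSATISFIABLE

p5 = True:
  propagation gives p6=True, p2=False; an empty clause results — contradiction.
p5 = False:
  propagation gives p4=True, p2=True, p1=False, p6=True; an empty clause results — contradiction.
Every branch closes, so no satisfying assignment exists.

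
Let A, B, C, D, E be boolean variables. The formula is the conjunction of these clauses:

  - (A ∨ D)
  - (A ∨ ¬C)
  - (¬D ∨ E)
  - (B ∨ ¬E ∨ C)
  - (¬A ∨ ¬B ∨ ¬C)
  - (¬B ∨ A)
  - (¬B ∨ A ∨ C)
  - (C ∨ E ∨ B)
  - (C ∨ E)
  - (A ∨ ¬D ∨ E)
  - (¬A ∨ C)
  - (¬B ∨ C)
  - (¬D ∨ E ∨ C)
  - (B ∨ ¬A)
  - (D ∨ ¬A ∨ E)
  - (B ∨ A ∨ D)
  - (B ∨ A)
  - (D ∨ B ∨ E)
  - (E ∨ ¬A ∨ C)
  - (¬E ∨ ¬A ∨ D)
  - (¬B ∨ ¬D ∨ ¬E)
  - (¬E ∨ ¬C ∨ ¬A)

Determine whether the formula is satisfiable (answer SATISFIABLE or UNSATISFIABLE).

UNSATISFIABLE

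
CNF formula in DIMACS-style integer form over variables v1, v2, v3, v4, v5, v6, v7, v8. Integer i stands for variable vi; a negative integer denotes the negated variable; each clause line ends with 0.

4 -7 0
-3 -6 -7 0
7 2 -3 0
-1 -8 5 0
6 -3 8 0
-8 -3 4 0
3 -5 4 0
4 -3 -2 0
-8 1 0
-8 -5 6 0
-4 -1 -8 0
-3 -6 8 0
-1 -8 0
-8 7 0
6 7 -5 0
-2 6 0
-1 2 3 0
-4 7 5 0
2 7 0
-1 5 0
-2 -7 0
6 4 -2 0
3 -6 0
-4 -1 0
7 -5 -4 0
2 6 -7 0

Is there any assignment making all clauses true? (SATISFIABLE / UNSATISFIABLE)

UNSATISFIABLE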